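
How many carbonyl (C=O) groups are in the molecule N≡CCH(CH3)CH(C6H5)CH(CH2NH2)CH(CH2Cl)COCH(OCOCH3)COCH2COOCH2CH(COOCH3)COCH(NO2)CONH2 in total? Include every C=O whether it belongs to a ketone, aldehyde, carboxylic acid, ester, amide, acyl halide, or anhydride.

CO: ketone, 1 C=O (running total 1).
CH(OCOCH3): ester, 1 C=O (running total 2).
CO: ketone, 1 C=O (running total 3).
CH2COOCH2: ester, 1 C=O (running total 4).
CH(COOCH3): ester, 1 C=O (running total 5).
CO: ketone, 1 C=O (running total 6).
CONH2: amide, 1 C=O (running total 7).

7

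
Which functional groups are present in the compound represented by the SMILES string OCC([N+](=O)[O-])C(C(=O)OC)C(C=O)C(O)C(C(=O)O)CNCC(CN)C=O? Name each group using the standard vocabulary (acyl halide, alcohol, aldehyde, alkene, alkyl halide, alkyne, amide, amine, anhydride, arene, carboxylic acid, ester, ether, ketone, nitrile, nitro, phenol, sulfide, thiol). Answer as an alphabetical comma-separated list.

alcohol, aldehyde, amine, carboxylic acid, ester, nitro

Taking each segment in turn:
  HOCH2: HO– on an sp³ carbon → alcohol.
  CH(NO2): –NO2 on an sp³ carbon → nitro (the N=O is not a carbonyl).
  CH(COOCH3): pendant –COOCH3: carbonyl C bonded to C and –OCH3 → ester.
  CH(CHO): pendant –CHO: carbonyl C bonded to C and H → aldehyde.
  CH(OH): –OH on an sp³ carbon → alcohol (secondary).
  CH(COOH): pendant –COOH: carbonyl C bonded to C and –OH → carboxylic acid.
  CH2NHCH2: C–N–C with sp³ carbons and no adjacent C=O → amine (secondary).
  CH(CH2NH2): pendant –CH2NH2: N on sp³ C, no adjacent C=O → amine.
  CHO: terminal –CHO: carbonyl C bonded to H and C → aldehyde.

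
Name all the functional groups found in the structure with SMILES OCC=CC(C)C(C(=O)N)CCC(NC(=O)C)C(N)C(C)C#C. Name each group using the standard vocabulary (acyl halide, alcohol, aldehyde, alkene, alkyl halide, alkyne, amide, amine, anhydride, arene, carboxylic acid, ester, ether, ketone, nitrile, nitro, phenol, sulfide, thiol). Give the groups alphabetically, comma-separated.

alcohol, alkene, alkyne, amide, amine

Reading the structure from left to right:
  HOCH2: HO– on an sp³ carbon → alcohol.
  CH=CH: C=C double bond → alkene.
  CH(CONH2): pendant –CONH2: carbonyl C bonded to C and N → amide.
  CH(NHCOCH3): pendant –NHC(=O)CH3: N bonded to a carbonyl → amide (not amine).
  CH(NH2): –NH2 on an sp³ carbon with no adjacent C=O → amine.
  C≡CH: C≡C triple bond → alkyne.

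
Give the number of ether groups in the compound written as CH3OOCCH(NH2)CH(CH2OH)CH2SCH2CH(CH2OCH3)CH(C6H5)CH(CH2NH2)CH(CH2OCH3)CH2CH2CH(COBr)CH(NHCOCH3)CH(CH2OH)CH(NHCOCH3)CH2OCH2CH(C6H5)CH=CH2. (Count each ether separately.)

CH3O–C(=O)–: carbonyl C bonded to C and to –OCH3 → ester (not ketone + ether).
–NH2 on an sp³ carbon with no adjacent C=O → amine.
pendant –CH2OH on an sp³ backbone C → alcohol.
C–S–C linkage → sulfide (thioether).
pendant –CH2OCH3: C–O–C linkage → ether.
pendant –C6H5: benzene ring → arene.
pendant –CH2NH2: N on sp³ C, no adjacent C=O → amine.
pendant –CH2OCH3: C–O–C linkage → ether.
pendant –C(=O)X: carbonyl C bonded to C and halogen → acyl halide.
pendant –NHC(=O)CH3: N bonded to a carbonyl → amide (not amine).
pendant –CH2OH on an sp³ backbone C → alcohol.
pendant –NHC(=O)CH3: N bonded to a carbonyl → amide (not amine).
C–O–C with sp³ carbons on both sides and no adjacent C=O → ether.
pendant –C6H5: benzene ring → arene.
C=C double bond → alkene.
Ether appears at: CH(CH2OCH3), CH(CH2OCH3), CH2OCH2 → 3.

3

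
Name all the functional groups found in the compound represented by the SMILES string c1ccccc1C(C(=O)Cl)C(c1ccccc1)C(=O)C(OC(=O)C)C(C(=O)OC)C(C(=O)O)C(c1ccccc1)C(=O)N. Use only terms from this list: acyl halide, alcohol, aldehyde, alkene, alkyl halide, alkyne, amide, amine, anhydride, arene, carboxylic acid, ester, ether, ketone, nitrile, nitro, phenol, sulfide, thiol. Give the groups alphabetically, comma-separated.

acyl halide, amide, arene, carboxylic acid, ester, ketone

C6H5– phenyl ring → arene.
pendant –C(=O)X: carbonyl C bonded to C and halogen → acyl halide.
pendant –C6H5: benzene ring → arene.
–C(=O)– with carbon on both sides → ketone.
pendant –OC(=O)CH3: an acyloxy group → ester.
pendant –COOCH3: carbonyl C bonded to C and –OCH3 → ester.
pendant –COOH: carbonyl C bonded to C and –OH → carboxylic acid.
pendant –C6H5: benzene ring → arene.
–C(=O)NH2: carbonyl C bonded to C and to N → amide (the N is not a separate amine).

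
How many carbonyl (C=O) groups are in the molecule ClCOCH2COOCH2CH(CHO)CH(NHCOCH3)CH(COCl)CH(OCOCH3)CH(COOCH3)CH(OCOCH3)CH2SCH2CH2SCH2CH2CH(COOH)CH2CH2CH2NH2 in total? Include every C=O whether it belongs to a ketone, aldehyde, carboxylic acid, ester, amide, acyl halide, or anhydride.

ClCO: acyl halide, 1 C=O (running total 1).
CH2COOCH2: ester, 1 C=O (running total 2).
CH(CHO): aldehyde, 1 C=O (running total 3).
CH(NHCOCH3): amide, 1 C=O (running total 4).
CH(COCl): acyl halide, 1 C=O (running total 5).
CH(OCOCH3): ester, 1 C=O (running total 6).
CH(COOCH3): ester, 1 C=O (running total 7).
CH(OCOCH3): ester, 1 C=O (running total 8).
CH(COOH): carboxylic acid, 1 C=O (running total 9).

9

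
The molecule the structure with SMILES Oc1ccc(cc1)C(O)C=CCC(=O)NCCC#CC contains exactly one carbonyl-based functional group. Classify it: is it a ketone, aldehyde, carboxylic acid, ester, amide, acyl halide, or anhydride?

The carbonyl is in the CH2CONHCH2 segment: –C(=O)–N– linkage → amide (the N is not an amine).

amide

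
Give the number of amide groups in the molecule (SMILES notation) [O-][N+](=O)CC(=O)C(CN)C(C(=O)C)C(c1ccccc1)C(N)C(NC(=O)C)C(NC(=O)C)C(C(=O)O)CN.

–NO2 on carbon → nitro group.
–C(=O)– with carbon on both sides → ketone.
pendant –CH2NH2: N on sp³ C, no adjacent C=O → amine.
pendant –COCH3: carbonyl C bonded to two carbons → ketone.
pendant –C6H5: benzene ring → arene.
–NH2 on an sp³ carbon with no adjacent C=O → amine.
pendant –NHC(=O)CH3: N bonded to a carbonyl → amide (not amine).
pendant –NHC(=O)CH3: N bonded to a carbonyl → amide (not amine).
pendant –COOH: carbonyl C bonded to C and –OH → carboxylic acid.
–NH2 on an sp³ carbon with no adjacent C=O → amine.
Amide appears at: CH(NHCOCH3), CH(NHCOCH3) → 2.

2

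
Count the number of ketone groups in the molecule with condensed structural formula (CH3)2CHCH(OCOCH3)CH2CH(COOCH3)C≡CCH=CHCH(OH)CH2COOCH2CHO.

0

pendant –OC(=O)CH3: an acyloxy group → ester.
pendant –COOCH3: carbonyl C bonded to C and –OCH3 → ester.
C≡C triple bond → alkyne.
C=C double bond → alkene.
–OH on an sp³ carbon → alcohol (secondary).
–C(=O)–O–C with C on the carbonyl side → ester.
terminal –CHO: carbonyl C bonded to H and C → aldehyde.
No segment is a ketone: CH(OCOCH3) is ester, not ketone; CH(COOCH3) is ester, not ketone; CH2COOCH2 is ester, not ketone. → 0.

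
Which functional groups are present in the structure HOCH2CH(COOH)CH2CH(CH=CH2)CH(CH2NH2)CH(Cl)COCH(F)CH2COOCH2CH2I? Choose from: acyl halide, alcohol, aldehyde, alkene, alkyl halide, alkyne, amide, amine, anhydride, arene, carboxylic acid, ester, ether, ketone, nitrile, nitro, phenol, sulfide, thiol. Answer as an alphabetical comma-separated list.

alcohol, alkene, alkyl halide, amine, carboxylic acid, ester, ketone

HO– on an sp³ carbon → alcohol.
pendant –COOH: carbonyl C bonded to C and –OH → carboxylic acid.
pendant –CH=CH2: C=C double bond → alkene.
pendant –CH2NH2: N on sp³ C, no adjacent C=O → amine.
halogen on an sp³ carbon → alkyl halide.
–C(=O)– with carbon on both sides → ketone.
halogen on an sp³ carbon → alkyl halide.
–C(=O)–O–C with C on the carbonyl side → ester.
halogen on an sp³ carbon → alkyl halide.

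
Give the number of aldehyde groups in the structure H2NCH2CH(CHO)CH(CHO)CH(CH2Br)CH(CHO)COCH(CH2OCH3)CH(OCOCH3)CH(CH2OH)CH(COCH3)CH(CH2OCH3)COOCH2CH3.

Working along the chain:
  H2NCH2: –NH2 on an sp³ carbon with no adjacent C=O → amine.
  CH(CHO): pendant –CHO: carbonyl C bonded to C and H → aldehyde.
  CH(CHO): pendant –CHO: carbonyl C bonded to C and H → aldehyde.
  CH(CH2Br): pendant –CH2X: halogen on sp³ carbon → alkyl halide.
  CH(CHO): pendant –CHO: carbonyl C bonded to C and H → aldehyde.
  CO: –C(=O)– with carbon on both sides → ketone.
  CH(CH2OCH3): pendant –CH2OCH3: C–O–C linkage → ether.
  CH(OCOCH3): pendant –OC(=O)CH3: an acyloxy group → ester.
  CH(CH2OH): pendant –CH2OH on an sp³ backbone C → alcohol.
  CH(COCH3): pendant –COCH3: carbonyl C bonded to two carbons → ketone.
  CH(CH2OCH3): pendant –CH2OCH3: C–O–C linkage → ether.
  COOCH2CH3: –C(=O)OCH2CH3: carbonyl C bonded to C and to –OEt → ester.
Aldehyde appears at: CH(CHO), CH(CHO), CH(CHO) → 3.

3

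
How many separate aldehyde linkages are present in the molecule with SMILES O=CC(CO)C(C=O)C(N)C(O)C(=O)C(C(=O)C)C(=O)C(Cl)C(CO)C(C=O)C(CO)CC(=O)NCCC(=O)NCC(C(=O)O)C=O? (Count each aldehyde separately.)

4

Taking each segment in turn:
  OHC: terminal –CHO: carbonyl C bonded to H and C → aldehyde.
  CH(CH2OH): pendant –CH2OH on an sp³ backbone C → alcohol.
  CH(CHO): pendant –CHO: carbonyl C bonded to C and H → aldehyde.
  CH(NH2): –NH2 on an sp³ carbon with no adjacent C=O → amine.
  CH(OH): –OH on an sp³ carbon → alcohol (secondary).
  CO: –C(=O)– with carbon on both sides → ketone.
  CH(COCH3): pendant –COCH3: carbonyl C bonded to two carbons → ketone.
  CO: –C(=O)– with carbon on both sides → ketone.
  CH(Cl): halogen on an sp³ carbon → alkyl halide.
  CH(CH2OH): pendant –CH2OH on an sp³ backbone C → alcohol.
  CH(CHO): pendant –CHO: carbonyl C bonded to C and H → aldehyde.
  CH(CH2OH): pendant –CH2OH on an sp³ backbone C → alcohol.
  CH2CONHCH2: –C(=O)–N– linkage → amide (the N is not an amine).
  CH2CONHCH2: –C(=O)–N– linkage → amide (the N is not an amine).
  CH(COOH): pendant –COOH: carbonyl C bonded to C and –OH → carboxylic acid.
  CHO: terminal –CHO: carbonyl C bonded to H and C → aldehyde.
Aldehyde appears at: OHC, CH(CHO), CH(CHO), CHO → 4.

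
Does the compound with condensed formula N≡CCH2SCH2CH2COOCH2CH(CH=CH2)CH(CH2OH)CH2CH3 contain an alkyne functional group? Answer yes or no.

Reading the structure from left to right:
  N≡C: N≡C–: carbon triple-bonded to nitrogen → nitrile.
  CH2SCH2: C–S–C linkage → sulfide (thioether).
  CH2COOCH2: –C(=O)–O–C with C on the carbonyl side → ester.
  CH(CH=CH2): pendant –CH=CH2: C=C double bond → alkene.
  CH(CH2OH): pendant –CH2OH on an sp³ backbone C → alcohol.
In N≡C, the triple bond is C≡N, not C≡C, so it is a nitrile.
The groups actually present are: alcohol, alkene, ester, nitrile, sulfide.

no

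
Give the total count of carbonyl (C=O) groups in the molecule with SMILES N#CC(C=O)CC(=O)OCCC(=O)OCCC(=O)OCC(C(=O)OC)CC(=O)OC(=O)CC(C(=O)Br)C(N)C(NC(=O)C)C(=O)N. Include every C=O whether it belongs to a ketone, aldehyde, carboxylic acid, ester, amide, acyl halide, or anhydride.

CH(CHO): aldehyde, 1 C=O (running total 1).
CH2COOCH2: ester, 1 C=O (running total 2).
CH2COOCH2: ester, 1 C=O (running total 3).
CH2COOCH2: ester, 1 C=O (running total 4).
CH(COOCH3): ester, 1 C=O (running total 5).
CH2CO-O-COCH2: anhydride, 2 C=O (running total 7).
CH(COBr): acyl halide, 1 C=O (running total 8).
CH(NHCOCH3): amide, 1 C=O (running total 9).
CONH2: amide, 1 C=O (running total 10).

10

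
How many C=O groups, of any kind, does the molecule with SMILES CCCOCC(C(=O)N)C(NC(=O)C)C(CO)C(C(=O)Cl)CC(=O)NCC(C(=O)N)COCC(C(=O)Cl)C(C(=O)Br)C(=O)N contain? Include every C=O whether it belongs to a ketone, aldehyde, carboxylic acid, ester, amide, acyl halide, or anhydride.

8

CH(CONH2): amide, 1 C=O (running total 1).
CH(NHCOCH3): amide, 1 C=O (running total 2).
CH(COCl): acyl halide, 1 C=O (running total 3).
CH2CONHCH2: amide, 1 C=O (running total 4).
CH(CONH2): amide, 1 C=O (running total 5).
CH(COCl): acyl halide, 1 C=O (running total 6).
CH(COBr): acyl halide, 1 C=O (running total 7).
CONH2: amide, 1 C=O (running total 8).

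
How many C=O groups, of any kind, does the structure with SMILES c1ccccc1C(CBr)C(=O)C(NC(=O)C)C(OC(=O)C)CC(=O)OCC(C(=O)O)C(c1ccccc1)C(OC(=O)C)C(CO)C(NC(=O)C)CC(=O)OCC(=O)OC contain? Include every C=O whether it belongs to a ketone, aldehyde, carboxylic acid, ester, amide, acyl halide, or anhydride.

9

CO: ketone, 1 C=O (running total 1).
CH(NHCOCH3): amide, 1 C=O (running total 2).
CH(OCOCH3): ester, 1 C=O (running total 3).
CH2COOCH2: ester, 1 C=O (running total 4).
CH(COOH): carboxylic acid, 1 C=O (running total 5).
CH(OCOCH3): ester, 1 C=O (running total 6).
CH(NHCOCH3): amide, 1 C=O (running total 7).
CH2COOCH2: ester, 1 C=O (running total 8).
COOCH3: ester, 1 C=O (running total 9).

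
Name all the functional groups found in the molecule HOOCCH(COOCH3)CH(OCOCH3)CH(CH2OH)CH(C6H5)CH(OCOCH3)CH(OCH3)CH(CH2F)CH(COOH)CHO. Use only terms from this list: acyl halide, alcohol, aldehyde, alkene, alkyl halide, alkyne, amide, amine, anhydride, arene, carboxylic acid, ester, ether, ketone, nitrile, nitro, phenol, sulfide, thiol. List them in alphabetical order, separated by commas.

alcohol, aldehyde, alkyl halide, arene, carboxylic acid, ester, ether

Reading the structure from left to right:
  HOOC: –COOH: carbonyl C bonded to –OH and C → carboxylic acid (the –OH is not a separate alcohol).
  CH(COOCH3): pendant –COOCH3: carbonyl C bonded to C and –OCH3 → ester.
  CH(OCOCH3): pendant –OC(=O)CH3: an acyloxy group → ester.
  CH(CH2OH): pendant –CH2OH on an sp³ backbone C → alcohol.
  CH(C6H5): pendant –C6H5: benzene ring → arene.
  CH(OCOCH3): pendant –OC(=O)CH3: an acyloxy group → ester.
  CH(OCH3): pendant –OCH3: C–O–C with sp³ C, no adjacent C=O → ether.
  CH(CH2F): pendant –CH2X: halogen on sp³ carbon → alkyl halide.
  CH(COOH): pendant –COOH: carbonyl C bonded to C and –OH → carboxylic acid.
  CHO: terminal –CHO: carbonyl C bonded to H and C → aldehyde.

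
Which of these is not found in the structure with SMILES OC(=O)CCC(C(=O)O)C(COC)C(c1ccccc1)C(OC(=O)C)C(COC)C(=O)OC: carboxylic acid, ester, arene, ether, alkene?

ester: present (CH(OCOCH3) — pendant –OC(=O)CH3: an acyloxy group → ester).
carboxylic acid: present (HOOC — –COOH: carbonyl C bonded to –OH and C → carboxylic acid (the –OH is not a separate alcohol)).
arene: present (CH(C6H5) — pendant –C6H5: benzene ring → arene).
ether: present (CH(CH2OCH3) — pendant –CH2OCH3: C–O–C linkage → ether).
alkene: absent. In CH(C6H5), the C=C units are part of an aromatic ring, which is an arene, not an isolated alkene.

alkene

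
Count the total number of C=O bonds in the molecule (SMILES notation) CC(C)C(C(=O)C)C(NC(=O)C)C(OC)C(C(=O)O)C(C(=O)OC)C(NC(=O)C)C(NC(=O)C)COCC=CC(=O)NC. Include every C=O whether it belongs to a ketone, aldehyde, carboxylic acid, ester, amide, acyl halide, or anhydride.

CH(COCH3): ketone, 1 C=O (running total 1).
CH(NHCOCH3): amide, 1 C=O (running total 2).
CH(COOH): carboxylic acid, 1 C=O (running total 3).
CH(COOCH3): ester, 1 C=O (running total 4).
CH(NHCOCH3): amide, 1 C=O (running total 5).
CH(NHCOCH3): amide, 1 C=O (running total 6).
CONHCH3: amide, 1 C=O (running total 7).

7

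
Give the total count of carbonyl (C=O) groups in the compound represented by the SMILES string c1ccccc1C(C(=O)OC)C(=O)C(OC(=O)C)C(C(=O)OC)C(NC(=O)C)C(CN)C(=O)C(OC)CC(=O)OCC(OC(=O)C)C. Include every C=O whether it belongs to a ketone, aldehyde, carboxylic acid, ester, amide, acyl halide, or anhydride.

CH(COOCH3): ester, 1 C=O (running total 1).
CO: ketone, 1 C=O (running total 2).
CH(OCOCH3): ester, 1 C=O (running total 3).
CH(COOCH3): ester, 1 C=O (running total 4).
CH(NHCOCH3): amide, 1 C=O (running total 5).
CO: ketone, 1 C=O (running total 6).
CH2COOCH2: ester, 1 C=O (running total 7).
CH(OCOCH3): ester, 1 C=O (running total 8).

8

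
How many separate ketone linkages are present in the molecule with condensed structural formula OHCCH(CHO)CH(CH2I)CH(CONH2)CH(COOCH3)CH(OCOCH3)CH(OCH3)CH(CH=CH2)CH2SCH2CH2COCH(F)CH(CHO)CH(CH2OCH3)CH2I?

Working along the chain:
  OHC: terminal –CHO: carbonyl C bonded to H and C → aldehyde.
  CH(CHO): pendant –CHO: carbonyl C bonded to C and H → aldehyde.
  CH(CH2I): pendant –CH2X: halogen on sp³ carbon → alkyl halide.
  CH(CONH2): pendant –CONH2: carbonyl C bonded to C and N → amide.
  CH(COOCH3): pendant –COOCH3: carbonyl C bonded to C and –OCH3 → ester.
  CH(OCOCH3): pendant –OC(=O)CH3: an acyloxy group → ester.
  CH(OCH3): pendant –OCH3: C–O–C with sp³ C, no adjacent C=O → ether.
  CH(CH=CH2): pendant –CH=CH2: C=C double bond → alkene.
  CH2SCH2: C–S–C linkage → sulfide (thioether).
  CO: –C(=O)– with carbon on both sides → ketone.
  CH(F): halogen on an sp³ carbon → alkyl halide.
  CH(CHO): pendant –CHO: carbonyl C bonded to C and H → aldehyde.
  CH(CH2OCH3): pendant –CH2OCH3: C–O–C linkage → ether.
  CH2I: halogen on an sp³ carbon → alkyl halide.
Ketone appears at: CO → 1.

1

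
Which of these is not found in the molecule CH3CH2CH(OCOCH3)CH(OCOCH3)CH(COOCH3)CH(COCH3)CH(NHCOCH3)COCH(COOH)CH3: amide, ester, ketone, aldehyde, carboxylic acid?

carboxylic acid: present (CH(COOH) — pendant –COOH: carbonyl C bonded to C and –OH → carboxylic acid).
amide: present (CH(NHCOCH3) — pendant –NHC(=O)CH3: N bonded to a carbonyl → amide (not amine)).
ketone: present (CH(COCH3) — pendant –COCH3: carbonyl C bonded to two carbons → ketone).
ester: present (CH(OCOCH3) — pendant –OC(=O)CH3: an acyloxy group → ester).
aldehyde: absent. In each of CH(COCH3) and CO, the carbonyl carbon is bonded to two carbons, so it is a ketone, not an aldehyde. In CH(COOH), the carbonyl carbon bears –OH, not –H, so it is a carboxylic acid.

aldehyde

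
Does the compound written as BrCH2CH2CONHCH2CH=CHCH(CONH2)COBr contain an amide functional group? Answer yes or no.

Reading the structure from left to right:
  BrCH2: halogen on an sp³ carbon → alkyl halide.
  CH2CONHCH2: –C(=O)–N– linkage → amide (the N is not an amine).
  CH=CH: C=C double bond → alkene.
  CH(CONH2): pendant –CONH2: carbonyl C bonded to C and N → amide.
  COBr: –C(=O)Br: carbonyl C bonded to C and to a halogen → acyl halide (not alkyl halide).
The CH2CONHCH2 segment supplies the amide: –C(=O)–N– linkage → amide (the N is not an amine).

yes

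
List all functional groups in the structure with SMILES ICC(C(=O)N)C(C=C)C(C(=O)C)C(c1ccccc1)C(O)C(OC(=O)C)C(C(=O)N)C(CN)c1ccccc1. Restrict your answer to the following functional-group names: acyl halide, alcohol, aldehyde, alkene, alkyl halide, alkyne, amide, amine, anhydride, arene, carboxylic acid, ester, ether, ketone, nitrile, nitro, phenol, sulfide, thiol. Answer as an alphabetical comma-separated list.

Taking each segment in turn:
  ICH2: halogen on an sp³ carbon → alkyl halide.
  CH(CONH2): pendant –CONH2: carbonyl C bonded to C and N → amide.
  CH(CH=CH2): pendant –CH=CH2: C=C double bond → alkene.
  CH(COCH3): pendant –COCH3: carbonyl C bonded to two carbons → ketone.
  CH(C6H5): pendant –C6H5: benzene ring → arene.
  CH(OH): –OH on an sp³ carbon → alcohol (secondary).
  CH(OCOCH3): pendant –OC(=O)CH3: an acyloxy group → ester.
  CH(CONH2): pendant –CONH2: carbonyl C bonded to C and N → amide.
  CH(CH2NH2): pendant –CH2NH2: N on sp³ C, no adjacent C=O → amine.
  C6H5: –C6H5 phenyl ring → arene.

alcohol, alkene, alkyl halide, amide, amine, arene, ester, ketone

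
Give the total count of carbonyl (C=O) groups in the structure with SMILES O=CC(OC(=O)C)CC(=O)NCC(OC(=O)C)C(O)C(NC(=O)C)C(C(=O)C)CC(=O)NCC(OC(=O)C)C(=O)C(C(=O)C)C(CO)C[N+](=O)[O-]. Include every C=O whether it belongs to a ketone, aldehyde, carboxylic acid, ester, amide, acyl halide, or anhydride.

OHC: aldehyde, 1 C=O (running total 1).
CH(OCOCH3): ester, 1 C=O (running total 2).
CH2CONHCH2: amide, 1 C=O (running total 3).
CH(OCOCH3): ester, 1 C=O (running total 4).
CH(NHCOCH3): amide, 1 C=O (running total 5).
CH(COCH3): ketone, 1 C=O (running total 6).
CH2CONHCH2: amide, 1 C=O (running total 7).
CH(OCOCH3): ester, 1 C=O (running total 8).
CO: ketone, 1 C=O (running total 9).
CH(COCH3): ketone, 1 C=O (running total 10).

10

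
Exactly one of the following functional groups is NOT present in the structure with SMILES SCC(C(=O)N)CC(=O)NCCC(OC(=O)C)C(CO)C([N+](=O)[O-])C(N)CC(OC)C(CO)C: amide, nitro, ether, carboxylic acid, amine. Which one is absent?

carboxylic acid

amine: present (CH(NH2) — –NH2 on an sp³ carbon with no adjacent C=O → amine).
nitro: present (CH(NO2) — –NO2 on an sp³ carbon → nitro (the N=O is not a carbonyl)).
ether: present (CH(OCH3) — pendant –OCH3: C–O–C with sp³ C, no adjacent C=O → ether).
amide: present (CH(CONH2) — pendant –CONH2: carbonyl C bonded to C and N → amide).
carboxylic acid: absent. In CH(OCOCH3), the acyl oxygen is bonded to carbon (–O–C), not to H, so this is an ester. In each of CH(CONH2) and CH2CONHCH2, the carbonyl is bonded to nitrogen, not to –OH; that is an amide.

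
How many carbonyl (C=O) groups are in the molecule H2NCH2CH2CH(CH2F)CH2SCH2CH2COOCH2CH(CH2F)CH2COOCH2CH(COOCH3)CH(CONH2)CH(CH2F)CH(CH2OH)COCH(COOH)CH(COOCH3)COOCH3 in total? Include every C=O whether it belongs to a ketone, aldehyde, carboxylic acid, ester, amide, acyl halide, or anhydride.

8

CH2COOCH2: ester, 1 C=O (running total 1).
CH2COOCH2: ester, 1 C=O (running total 2).
CH(COOCH3): ester, 1 C=O (running total 3).
CH(CONH2): amide, 1 C=O (running total 4).
CO: ketone, 1 C=O (running total 5).
CH(COOH): carboxylic acid, 1 C=O (running total 6).
CH(COOCH3): ester, 1 C=O (running total 7).
COOCH3: ester, 1 C=O (running total 8).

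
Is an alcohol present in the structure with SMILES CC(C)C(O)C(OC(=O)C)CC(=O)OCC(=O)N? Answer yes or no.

–OH on an sp³ carbon → alcohol (secondary).
pendant –OC(=O)CH3: an acyloxy group → ester.
–C(=O)–O–C with C on the carbonyl side → ester.
–C(=O)NH2: carbonyl C bonded to C and to N → amide (the N is not a separate amine).
The CH(OH) segment supplies the alcohol: –OH on an sp³ carbon → alcohol (secondary).

yes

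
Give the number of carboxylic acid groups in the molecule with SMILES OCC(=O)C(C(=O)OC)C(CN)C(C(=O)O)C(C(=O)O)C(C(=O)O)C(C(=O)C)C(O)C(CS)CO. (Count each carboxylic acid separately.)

Reading the structure from left to right:
  HOCH2: HO– on an sp³ carbon → alcohol.
  CO: –C(=O)– with carbon on both sides → ketone.
  CH(COOCH3): pendant –COOCH3: carbonyl C bonded to C and –OCH3 → ester.
  CH(CH2NH2): pendant –CH2NH2: N on sp³ C, no adjacent C=O → amine.
  CH(COOH): pendant –COOH: carbonyl C bonded to C and –OH → carboxylic acid.
  CH(COOH): pendant –COOH: carbonyl C bonded to C and –OH → carboxylic acid.
  CH(COOH): pendant –COOH: carbonyl C bonded to C and –OH → carboxylic acid.
  CH(COCH3): pendant –COCH3: carbonyl C bonded to two carbons → ketone.
  CH(OH): –OH on an sp³ carbon → alcohol (secondary).
  CH(CH2SH): pendant –CH2SH → thiol.
  CH2OH: –OH on an sp³ carbon → alcohol.
Carboxylic acid appears at: CH(COOH), CH(COOH), CH(COOH) → 3.

3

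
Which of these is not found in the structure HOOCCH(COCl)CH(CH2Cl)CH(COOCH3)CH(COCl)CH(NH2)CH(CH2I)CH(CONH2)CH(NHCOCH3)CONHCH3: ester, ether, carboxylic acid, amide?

ether

ester: present (CH(COOCH3) — pendant –COOCH3: carbonyl C bonded to C and –OCH3 → ester).
carboxylic acid: present (HOOC — –COOH: carbonyl C bonded to –OH and C → carboxylic acid (the –OH is not a separate alcohol)).
amide: present (CH(CONH2) — pendant –CONH2: carbonyl C bonded to C and N → amide).
ether: absent. In CH(COOCH3), the C–O–C oxygen is adjacent to a C=O, so it belongs to an ester, not an ether.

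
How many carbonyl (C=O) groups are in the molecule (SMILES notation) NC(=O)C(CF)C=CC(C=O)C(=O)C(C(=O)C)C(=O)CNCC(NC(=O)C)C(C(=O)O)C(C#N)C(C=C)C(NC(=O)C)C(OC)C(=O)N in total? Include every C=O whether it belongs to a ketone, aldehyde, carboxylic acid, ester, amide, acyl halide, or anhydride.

H2NCO: amide, 1 C=O (running total 1).
CH(CHO): aldehyde, 1 C=O (running total 2).
CO: ketone, 1 C=O (running total 3).
CH(COCH3): ketone, 1 C=O (running total 4).
CO: ketone, 1 C=O (running total 5).
CH(NHCOCH3): amide, 1 C=O (running total 6).
CH(COOH): carboxylic acid, 1 C=O (running total 7).
CH(NHCOCH3): amide, 1 C=O (running total 8).
CONH2: amide, 1 C=O (running total 9).

9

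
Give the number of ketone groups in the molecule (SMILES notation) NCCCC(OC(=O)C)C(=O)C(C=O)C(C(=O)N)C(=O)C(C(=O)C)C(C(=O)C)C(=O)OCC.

Taking each segment in turn:
  H2NCH2: –NH2 on an sp³ carbon with no adjacent C=O → amine.
  CH(OCOCH3): pendant –OC(=O)CH3: an acyloxy group → ester.
  CO: –C(=O)– with carbon on both sides → ketone.
  CH(CHO): pendant –CHO: carbonyl C bonded to C and H → aldehyde.
  CH(CONH2): pendant –CONH2: carbonyl C bonded to C and N → amide.
  CO: –C(=O)– with carbon on both sides → ketone.
  CH(COCH3): pendant –COCH3: carbonyl C bonded to two carbons → ketone.
  CH(COCH3): pendant –COCH3: carbonyl C bonded to two carbons → ketone.
  COOCH2CH3: –C(=O)OCH2CH3: carbonyl C bonded to C and to –OEt → ester.
Ketone appears at: CO, CO, CH(COCH3), CH(COCH3) → 4.

4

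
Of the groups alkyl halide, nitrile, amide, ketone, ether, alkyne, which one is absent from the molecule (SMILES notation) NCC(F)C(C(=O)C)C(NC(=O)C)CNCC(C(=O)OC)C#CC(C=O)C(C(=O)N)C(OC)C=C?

nitrile

alkyl halide: present (CH(F) — halogen on an sp³ carbon → alkyl halide).
amide: present (CH(NHCOCH3) — pendant –NHC(=O)CH3: N bonded to a carbonyl → amide (not amine)).
alkyne: present (C≡C — C≡C triple bond → alkyne).
ketone: present (CH(COCH3) — pendant –COCH3: carbonyl C bonded to two carbons → ketone).
ether: present (CH(OCH3) — pendant –OCH3: C–O–C with sp³ C, no adjacent C=O → ether).
nitrile: absent. In C≡C, the triple bond is C≡C, not C≡N.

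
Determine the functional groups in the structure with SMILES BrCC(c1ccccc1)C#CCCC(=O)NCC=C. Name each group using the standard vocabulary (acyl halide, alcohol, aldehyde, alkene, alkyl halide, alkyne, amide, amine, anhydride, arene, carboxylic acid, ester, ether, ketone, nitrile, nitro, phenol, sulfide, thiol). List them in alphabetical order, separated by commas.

alkene, alkyl halide, alkyne, amide, arene

Working along the chain:
  BrCH2: halogen on an sp³ carbon → alkyl halide.
  CH(C6H5): pendant –C6H5: benzene ring → arene.
  C≡C: C≡C triple bond → alkyne.
  CH2CONHCH2: –C(=O)–N– linkage → amide (the N is not an amine).
  CH=CH2: C=C double bond → alkene.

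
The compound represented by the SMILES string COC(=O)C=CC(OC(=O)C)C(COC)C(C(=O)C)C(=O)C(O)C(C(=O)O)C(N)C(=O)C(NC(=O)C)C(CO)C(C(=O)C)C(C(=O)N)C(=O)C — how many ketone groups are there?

Reading the structure from left to right:
  CH3OOC: CH3O–C(=O)–: carbonyl C bonded to C and to –OCH3 → ester (not ketone + ether).
  CH=CH: C=C double bond → alkene.
  CH(OCOCH3): pendant –OC(=O)CH3: an acyloxy group → ester.
  CH(CH2OCH3): pendant –CH2OCH3: C–O–C linkage → ether.
  CH(COCH3): pendant –COCH3: carbonyl C bonded to two carbons → ketone.
  CO: –C(=O)– with carbon on both sides → ketone.
  CH(OH): –OH on an sp³ carbon → alcohol (secondary).
  CH(COOH): pendant –COOH: carbonyl C bonded to C and –OH → carboxylic acid.
  CH(NH2): –NH2 on an sp³ carbon with no adjacent C=O → amine.
  CO: –C(=O)– with carbon on both sides → ketone.
  CH(NHCOCH3): pendant –NHC(=O)CH3: N bonded to a carbonyl → amide (not amine).
  CH(CH2OH): pendant –CH2OH on an sp³ backbone C → alcohol.
  CH(COCH3): pendant –COCH3: carbonyl C bonded to two carbons → ketone.
  CH(CONH2): pendant –CONH2: carbonyl C bonded to C and N → amide.
  CO: –C(=O)– with carbon on both sides → ketone.
Ketone appears at: CH(COCH3), CO, CO, CH(COCH3), CO → 5.

5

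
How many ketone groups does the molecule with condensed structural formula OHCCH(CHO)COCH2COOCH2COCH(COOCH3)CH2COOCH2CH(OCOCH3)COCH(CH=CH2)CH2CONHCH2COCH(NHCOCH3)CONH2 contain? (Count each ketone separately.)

4

Reading the structure from left to right:
  OHC: terminal –CHO: carbonyl C bonded to H and C → aldehyde.
  CH(CHO): pendant –CHO: carbonyl C bonded to C and H → aldehyde.
  CO: –C(=O)– with carbon on both sides → ketone.
  CH2COOCH2: –C(=O)–O–C with C on the carbonyl side → ester.
  CO: –C(=O)– with carbon on both sides → ketone.
  CH(COOCH3): pendant –COOCH3: carbonyl C bonded to C and –OCH3 → ester.
  CH2COOCH2: –C(=O)–O–C with C on the carbonyl side → ester.
  CH(OCOCH3): pendant –OC(=O)CH3: an acyloxy group → ester.
  CO: –C(=O)– with carbon on both sides → ketone.
  CH(CH=CH2): pendant –CH=CH2: C=C double bond → alkene.
  CH2CONHCH2: –C(=O)–N– linkage → amide (the N is not an amine).
  CO: –C(=O)– with carbon on both sides → ketone.
  CH(NHCOCH3): pendant –NHC(=O)CH3: N bonded to a carbonyl → amide (not amine).
  CONH2: –C(=O)NH2: carbonyl C bonded to C and to N → amide (the N is not a separate amine).
Ketone appears at: CO, CO, CO, CO → 4.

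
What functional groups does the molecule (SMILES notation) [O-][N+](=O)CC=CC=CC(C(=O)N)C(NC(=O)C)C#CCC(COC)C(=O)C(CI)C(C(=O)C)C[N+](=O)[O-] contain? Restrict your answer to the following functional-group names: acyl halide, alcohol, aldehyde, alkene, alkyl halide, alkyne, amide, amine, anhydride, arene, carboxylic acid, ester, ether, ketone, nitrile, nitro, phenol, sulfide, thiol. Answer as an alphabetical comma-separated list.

–NO2 on carbon → nitro group.
C=C double bond → alkene.
C=C double bond → alkene.
pendant –CONH2: carbonyl C bonded to C and N → amide.
pendant –NHC(=O)CH3: N bonded to a carbonyl → amide (not amine).
C≡C triple bond → alkyne.
pendant –CH2OCH3: C–O–C linkage → ether.
–C(=O)– with carbon on both sides → ketone.
pendant –CH2X: halogen on sp³ carbon → alkyl halide.
pendant –COCH3: carbonyl C bonded to two carbons → ketone.
–NO2 on carbon → nitro group.

alkene, alkyl halide, alkyne, amide, ether, ketone, nitro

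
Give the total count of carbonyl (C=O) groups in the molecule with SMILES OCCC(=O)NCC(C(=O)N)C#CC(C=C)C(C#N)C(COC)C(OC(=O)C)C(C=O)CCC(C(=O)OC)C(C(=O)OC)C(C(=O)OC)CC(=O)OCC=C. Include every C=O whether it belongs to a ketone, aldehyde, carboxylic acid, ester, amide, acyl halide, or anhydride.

CH2CONHCH2: amide, 1 C=O (running total 1).
CH(CONH2): amide, 1 C=O (running total 2).
CH(OCOCH3): ester, 1 C=O (running total 3).
CH(CHO): aldehyde, 1 C=O (running total 4).
CH(COOCH3): ester, 1 C=O (running total 5).
CH(COOCH3): ester, 1 C=O (running total 6).
CH(COOCH3): ester, 1 C=O (running total 7).
CH2COOCH2: ester, 1 C=O (running total 8).

8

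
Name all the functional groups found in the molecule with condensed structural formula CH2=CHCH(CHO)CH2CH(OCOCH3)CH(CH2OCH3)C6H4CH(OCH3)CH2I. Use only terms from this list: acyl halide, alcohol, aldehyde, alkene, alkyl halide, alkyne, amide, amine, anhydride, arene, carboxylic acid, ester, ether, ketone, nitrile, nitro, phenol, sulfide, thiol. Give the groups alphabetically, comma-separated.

C=C double bond → alkene.
pendant –CHO: carbonyl C bonded to C and H → aldehyde.
pendant –OC(=O)CH3: an acyloxy group → ester.
pendant –CH2OCH3: C–O–C linkage → ether.
para-disubstituted benzene ring → arene.
pendant –OCH3: C–O–C with sp³ C, no adjacent C=O → ether.
halogen on an sp³ carbon → alkyl halide.

aldehyde, alkene, alkyl halide, arene, ester, ether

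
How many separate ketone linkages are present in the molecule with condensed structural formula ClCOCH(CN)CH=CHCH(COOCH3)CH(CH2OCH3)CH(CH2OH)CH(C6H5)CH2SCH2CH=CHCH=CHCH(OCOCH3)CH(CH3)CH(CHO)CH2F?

0

–C(=O)Cl: carbonyl C bonded to C and to a halogen → acyl halide (not alkyl halide).
pendant –C≡N: nitrile.
C=C double bond → alkene.
pendant –COOCH3: carbonyl C bonded to C and –OCH3 → ester.
pendant –CH2OCH3: C–O–C linkage → ether.
pendant –CH2OH on an sp³ backbone C → alcohol.
pendant –C6H5: benzene ring → arene.
C–S–C linkage → sulfide (thioether).
C=C double bond → alkene.
C=C double bond → alkene.
pendant –OC(=O)CH3: an acyloxy group → ester.
pendant –CHO: carbonyl C bonded to C and H → aldehyde.
halogen on an sp³ carbon → alkyl halide.
No segment is a ketone: ClCO is acyl halide, not ketone; CH(COOCH3) is ester, not ketone; CH(OCOCH3) is ester, not ketone. → 0.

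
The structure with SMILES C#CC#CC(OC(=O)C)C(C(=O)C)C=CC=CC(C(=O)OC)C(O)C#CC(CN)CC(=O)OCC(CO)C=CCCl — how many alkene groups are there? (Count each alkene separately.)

Reading the structure from left to right:
  HC≡C: C≡C triple bond → alkyne.
  C≡C: C≡C triple bond → alkyne.
  CH(OCOCH3): pendant –OC(=O)CH3: an acyloxy group → ester.
  CH(COCH3): pendant –COCH3: carbonyl C bonded to two carbons → ketone.
  CH=CH: C=C double bond → alkene.
  CH=CH: C=C double bond → alkene.
  CH(COOCH3): pendant –COOCH3: carbonyl C bonded to C and –OCH3 → ester.
  CH(OH): –OH on an sp³ carbon → alcohol (secondary).
  C≡C: C≡C triple bond → alkyne.
  CH(CH2NH2): pendant –CH2NH2: N on sp³ C, no adjacent C=O → amine.
  CH2COOCH2: –C(=O)–O–C with C on the carbonyl side → ester.
  CH(CH2OH): pendant –CH2OH on an sp³ backbone C → alcohol.
  CH=CH: C=C double bond → alkene.
  CH2Cl: halogen on an sp³ carbon → alkyl halide.
Alkene appears at: CH=CH, CH=CH, CH=CH → 3.

3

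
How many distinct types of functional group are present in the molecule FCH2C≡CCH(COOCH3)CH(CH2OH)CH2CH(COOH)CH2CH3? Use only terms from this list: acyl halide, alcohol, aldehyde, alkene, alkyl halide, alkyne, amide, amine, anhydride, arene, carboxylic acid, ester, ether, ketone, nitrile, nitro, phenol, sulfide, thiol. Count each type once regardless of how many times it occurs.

5

Working along the chain:
  FCH2: halogen on an sp³ carbon → alkyl halide.
  C≡C: C≡C triple bond → alkyne.
  CH(COOCH3): pendant –COOCH3: carbonyl C bonded to C and –OCH3 → ester.
  CH(CH2OH): pendant –CH2OH on an sp³ backbone C → alcohol.
  CH(COOH): pendant –COOH: carbonyl C bonded to C and –OH → carboxylic acid.
Distinct types present: alcohol, alkyl halide, alkyne, carboxylic acid, ester.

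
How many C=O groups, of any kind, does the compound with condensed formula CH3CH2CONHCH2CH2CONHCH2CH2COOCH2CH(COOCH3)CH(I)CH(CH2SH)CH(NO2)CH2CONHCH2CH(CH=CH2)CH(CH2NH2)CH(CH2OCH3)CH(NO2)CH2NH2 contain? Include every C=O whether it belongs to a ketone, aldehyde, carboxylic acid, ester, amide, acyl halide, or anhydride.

CH2CONHCH2: amide, 1 C=O (running total 1).
CH2CONHCH2: amide, 1 C=O (running total 2).
CH2COOCH2: ester, 1 C=O (running total 3).
CH(COOCH3): ester, 1 C=O (running total 4).
CH2CONHCH2: amide, 1 C=O (running total 5).

5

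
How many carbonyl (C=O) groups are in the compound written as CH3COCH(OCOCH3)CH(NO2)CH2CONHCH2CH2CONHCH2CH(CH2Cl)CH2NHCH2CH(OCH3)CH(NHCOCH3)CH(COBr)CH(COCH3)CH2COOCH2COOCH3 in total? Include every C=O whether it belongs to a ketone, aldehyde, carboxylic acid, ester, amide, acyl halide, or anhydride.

9

CO: ketone, 1 C=O (running total 1).
CH(OCOCH3): ester, 1 C=O (running total 2).
CH2CONHCH2: amide, 1 C=O (running total 3).
CH2CONHCH2: amide, 1 C=O (running total 4).
CH(NHCOCH3): amide, 1 C=O (running total 5).
CH(COBr): acyl halide, 1 C=O (running total 6).
CH(COCH3): ketone, 1 C=O (running total 7).
CH2COOCH2: ester, 1 C=O (running total 8).
COOCH3: ester, 1 C=O (running total 9).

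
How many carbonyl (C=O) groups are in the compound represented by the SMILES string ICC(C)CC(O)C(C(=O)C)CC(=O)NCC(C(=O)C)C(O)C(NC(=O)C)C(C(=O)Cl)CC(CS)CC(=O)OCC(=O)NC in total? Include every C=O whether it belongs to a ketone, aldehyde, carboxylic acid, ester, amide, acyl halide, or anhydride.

7

CH(COCH3): ketone, 1 C=O (running total 1).
CH2CONHCH2: amide, 1 C=O (running total 2).
CH(COCH3): ketone, 1 C=O (running total 3).
CH(NHCOCH3): amide, 1 C=O (running total 4).
CH(COCl): acyl halide, 1 C=O (running total 5).
CH2COOCH2: ester, 1 C=O (running total 6).
CONHCH3: amide, 1 C=O (running total 7).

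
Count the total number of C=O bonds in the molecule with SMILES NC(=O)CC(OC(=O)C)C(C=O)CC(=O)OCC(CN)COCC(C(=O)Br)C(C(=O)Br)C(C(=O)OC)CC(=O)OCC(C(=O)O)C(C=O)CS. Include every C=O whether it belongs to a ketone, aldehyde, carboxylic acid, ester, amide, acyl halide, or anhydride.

H2NCO: amide, 1 C=O (running total 1).
CH(OCOCH3): ester, 1 C=O (running total 2).
CH(CHO): aldehyde, 1 C=O (running total 3).
CH2COOCH2: ester, 1 C=O (running total 4).
CH(COBr): acyl halide, 1 C=O (running total 5).
CH(COBr): acyl halide, 1 C=O (running total 6).
CH(COOCH3): ester, 1 C=O (running total 7).
CH2COOCH2: ester, 1 C=O (running total 8).
CH(COOH): carboxylic acid, 1 C=O (running total 9).
CH(CHO): aldehyde, 1 C=O (running total 10).

10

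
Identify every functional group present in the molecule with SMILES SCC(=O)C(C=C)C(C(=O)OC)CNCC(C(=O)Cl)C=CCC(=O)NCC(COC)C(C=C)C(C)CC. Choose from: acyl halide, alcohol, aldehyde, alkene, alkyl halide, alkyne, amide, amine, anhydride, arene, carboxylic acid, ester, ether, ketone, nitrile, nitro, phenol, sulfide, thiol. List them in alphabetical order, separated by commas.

–SH on an sp³ carbon → thiol.
–C(=O)– with carbon on both sides → ketone.
pendant –CH=CH2: C=C double bond → alkene.
pendant –COOCH3: carbonyl C bonded to C and –OCH3 → ester.
C–N–C with sp³ carbons and no adjacent C=O → amine (secondary).
pendant –C(=O)X: carbonyl C bonded to C and halogen → acyl halide.
C=C double bond → alkene.
–C(=O)–N– linkage → amide (the N is not an amine).
pendant –CH2OCH3: C–O–C linkage → ether.
pendant –CH=CH2: C=C double bond → alkene.

acyl halide, alkene, amide, amine, ester, ether, ketone, thiol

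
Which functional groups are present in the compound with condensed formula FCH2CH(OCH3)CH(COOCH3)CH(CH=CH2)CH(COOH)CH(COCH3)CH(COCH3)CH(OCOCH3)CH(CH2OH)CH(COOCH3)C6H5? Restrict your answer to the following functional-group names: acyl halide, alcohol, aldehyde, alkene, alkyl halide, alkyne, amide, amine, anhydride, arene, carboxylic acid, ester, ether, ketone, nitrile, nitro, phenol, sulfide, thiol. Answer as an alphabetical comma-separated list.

alcohol, alkene, alkyl halide, arene, carboxylic acid, ester, ether, ketone

Reading the structure from left to right:
  FCH2: halogen on an sp³ carbon → alkyl halide.
  CH(OCH3): pendant –OCH3: C–O–C with sp³ C, no adjacent C=O → ether.
  CH(COOCH3): pendant –COOCH3: carbonyl C bonded to C and –OCH3 → ester.
  CH(CH=CH2): pendant –CH=CH2: C=C double bond → alkene.
  CH(COOH): pendant –COOH: carbonyl C bonded to C and –OH → carboxylic acid.
  CH(COCH3): pendant –COCH3: carbonyl C bonded to two carbons → ketone.
  CH(COCH3): pendant –COCH3: carbonyl C bonded to two carbons → ketone.
  CH(OCOCH3): pendant –OC(=O)CH3: an acyloxy group → ester.
  CH(CH2OH): pendant –CH2OH on an sp³ backbone C → alcohol.
  CH(COOCH3): pendant –COOCH3: carbonyl C bonded to C and –OCH3 → ester.
  C6H5: –C6H5 phenyl ring → arene.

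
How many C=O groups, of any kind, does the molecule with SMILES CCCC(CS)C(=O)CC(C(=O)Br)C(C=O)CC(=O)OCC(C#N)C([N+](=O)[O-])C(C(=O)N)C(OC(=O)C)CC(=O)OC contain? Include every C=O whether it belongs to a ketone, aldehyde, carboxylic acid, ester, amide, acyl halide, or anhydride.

CO: ketone, 1 C=O (running total 1).
CH(COBr): acyl halide, 1 C=O (running total 2).
CH(CHO): aldehyde, 1 C=O (running total 3).
CH2COOCH2: ester, 1 C=O (running total 4).
CH(CONH2): amide, 1 C=O (running total 5).
CH(OCOCH3): ester, 1 C=O (running total 6).
COOCH3: ester, 1 C=O (running total 7).

7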